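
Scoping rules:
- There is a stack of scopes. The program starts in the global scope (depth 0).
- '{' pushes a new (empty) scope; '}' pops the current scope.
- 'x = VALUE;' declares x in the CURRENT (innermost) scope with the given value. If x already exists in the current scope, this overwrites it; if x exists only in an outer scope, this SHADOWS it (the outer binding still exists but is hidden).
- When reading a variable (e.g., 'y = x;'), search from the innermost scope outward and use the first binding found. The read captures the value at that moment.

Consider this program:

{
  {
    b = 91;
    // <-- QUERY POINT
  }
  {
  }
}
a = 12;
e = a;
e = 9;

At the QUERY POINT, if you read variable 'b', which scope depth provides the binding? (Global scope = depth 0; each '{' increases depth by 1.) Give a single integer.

Step 1: enter scope (depth=1)
Step 2: enter scope (depth=2)
Step 3: declare b=91 at depth 2
Visible at query point: b=91

Answer: 2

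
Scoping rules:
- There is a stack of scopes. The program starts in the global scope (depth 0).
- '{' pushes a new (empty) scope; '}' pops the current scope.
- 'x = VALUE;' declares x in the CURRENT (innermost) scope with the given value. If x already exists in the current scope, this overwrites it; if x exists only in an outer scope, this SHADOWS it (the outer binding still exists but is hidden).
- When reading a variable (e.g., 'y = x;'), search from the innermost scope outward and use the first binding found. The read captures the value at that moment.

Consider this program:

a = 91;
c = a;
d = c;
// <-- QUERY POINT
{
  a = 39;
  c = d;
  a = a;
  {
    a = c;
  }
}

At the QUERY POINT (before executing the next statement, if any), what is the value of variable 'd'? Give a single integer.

Answer: 91

Derivation:
Step 1: declare a=91 at depth 0
Step 2: declare c=(read a)=91 at depth 0
Step 3: declare d=(read c)=91 at depth 0
Visible at query point: a=91 c=91 d=91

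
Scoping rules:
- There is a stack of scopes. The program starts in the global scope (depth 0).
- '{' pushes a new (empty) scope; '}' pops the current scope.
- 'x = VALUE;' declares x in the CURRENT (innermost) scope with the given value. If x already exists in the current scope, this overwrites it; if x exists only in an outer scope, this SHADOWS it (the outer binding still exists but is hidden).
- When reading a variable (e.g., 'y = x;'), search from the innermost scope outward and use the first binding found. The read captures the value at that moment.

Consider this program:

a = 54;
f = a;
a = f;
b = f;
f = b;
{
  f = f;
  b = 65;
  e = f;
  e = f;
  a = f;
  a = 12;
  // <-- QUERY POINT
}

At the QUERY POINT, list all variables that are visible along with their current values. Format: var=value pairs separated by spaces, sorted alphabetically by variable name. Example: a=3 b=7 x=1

Answer: a=12 b=65 e=54 f=54

Derivation:
Step 1: declare a=54 at depth 0
Step 2: declare f=(read a)=54 at depth 0
Step 3: declare a=(read f)=54 at depth 0
Step 4: declare b=(read f)=54 at depth 0
Step 5: declare f=(read b)=54 at depth 0
Step 6: enter scope (depth=1)
Step 7: declare f=(read f)=54 at depth 1
Step 8: declare b=65 at depth 1
Step 9: declare e=(read f)=54 at depth 1
Step 10: declare e=(read f)=54 at depth 1
Step 11: declare a=(read f)=54 at depth 1
Step 12: declare a=12 at depth 1
Visible at query point: a=12 b=65 e=54 f=54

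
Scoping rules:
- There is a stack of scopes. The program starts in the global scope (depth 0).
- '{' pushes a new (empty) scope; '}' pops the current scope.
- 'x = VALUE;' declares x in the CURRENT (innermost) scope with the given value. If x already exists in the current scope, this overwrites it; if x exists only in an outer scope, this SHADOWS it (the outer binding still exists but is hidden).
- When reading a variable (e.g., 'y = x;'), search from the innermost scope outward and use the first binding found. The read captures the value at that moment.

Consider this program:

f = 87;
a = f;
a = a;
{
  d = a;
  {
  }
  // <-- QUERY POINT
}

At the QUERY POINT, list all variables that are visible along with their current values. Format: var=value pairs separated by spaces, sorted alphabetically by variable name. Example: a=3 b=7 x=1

Answer: a=87 d=87 f=87

Derivation:
Step 1: declare f=87 at depth 0
Step 2: declare a=(read f)=87 at depth 0
Step 3: declare a=(read a)=87 at depth 0
Step 4: enter scope (depth=1)
Step 5: declare d=(read a)=87 at depth 1
Step 6: enter scope (depth=2)
Step 7: exit scope (depth=1)
Visible at query point: a=87 d=87 f=87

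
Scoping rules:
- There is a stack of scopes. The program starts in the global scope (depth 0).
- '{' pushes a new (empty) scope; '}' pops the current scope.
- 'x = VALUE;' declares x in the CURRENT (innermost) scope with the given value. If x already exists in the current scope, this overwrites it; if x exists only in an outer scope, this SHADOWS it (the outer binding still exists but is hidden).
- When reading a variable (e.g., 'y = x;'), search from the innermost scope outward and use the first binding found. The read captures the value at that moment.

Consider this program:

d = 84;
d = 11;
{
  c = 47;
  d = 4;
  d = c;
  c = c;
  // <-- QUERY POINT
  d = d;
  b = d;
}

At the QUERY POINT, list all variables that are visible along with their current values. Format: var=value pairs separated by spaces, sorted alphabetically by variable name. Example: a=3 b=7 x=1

Step 1: declare d=84 at depth 0
Step 2: declare d=11 at depth 0
Step 3: enter scope (depth=1)
Step 4: declare c=47 at depth 1
Step 5: declare d=4 at depth 1
Step 6: declare d=(read c)=47 at depth 1
Step 7: declare c=(read c)=47 at depth 1
Visible at query point: c=47 d=47

Answer: c=47 d=47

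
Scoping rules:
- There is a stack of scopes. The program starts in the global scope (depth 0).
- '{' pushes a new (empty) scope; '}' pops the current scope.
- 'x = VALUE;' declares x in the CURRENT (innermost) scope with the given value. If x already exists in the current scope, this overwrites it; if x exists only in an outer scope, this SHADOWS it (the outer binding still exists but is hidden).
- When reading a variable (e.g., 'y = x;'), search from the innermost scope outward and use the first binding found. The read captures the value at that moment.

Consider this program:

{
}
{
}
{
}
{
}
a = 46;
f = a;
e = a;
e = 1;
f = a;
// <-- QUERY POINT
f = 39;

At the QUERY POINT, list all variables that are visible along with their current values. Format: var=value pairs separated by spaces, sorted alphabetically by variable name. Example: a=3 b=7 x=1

Step 1: enter scope (depth=1)
Step 2: exit scope (depth=0)
Step 3: enter scope (depth=1)
Step 4: exit scope (depth=0)
Step 5: enter scope (depth=1)
Step 6: exit scope (depth=0)
Step 7: enter scope (depth=1)
Step 8: exit scope (depth=0)
Step 9: declare a=46 at depth 0
Step 10: declare f=(read a)=46 at depth 0
Step 11: declare e=(read a)=46 at depth 0
Step 12: declare e=1 at depth 0
Step 13: declare f=(read a)=46 at depth 0
Visible at query point: a=46 e=1 f=46

Answer: a=46 e=1 f=46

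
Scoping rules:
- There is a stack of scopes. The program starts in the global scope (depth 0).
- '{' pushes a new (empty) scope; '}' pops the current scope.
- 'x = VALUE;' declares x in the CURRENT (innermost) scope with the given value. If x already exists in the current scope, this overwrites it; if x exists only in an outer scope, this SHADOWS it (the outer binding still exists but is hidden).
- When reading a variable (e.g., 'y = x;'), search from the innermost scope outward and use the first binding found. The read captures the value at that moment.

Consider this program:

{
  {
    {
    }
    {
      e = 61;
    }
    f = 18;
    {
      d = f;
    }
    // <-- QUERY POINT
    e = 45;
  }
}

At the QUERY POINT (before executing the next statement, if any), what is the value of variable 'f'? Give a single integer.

Step 1: enter scope (depth=1)
Step 2: enter scope (depth=2)
Step 3: enter scope (depth=3)
Step 4: exit scope (depth=2)
Step 5: enter scope (depth=3)
Step 6: declare e=61 at depth 3
Step 7: exit scope (depth=2)
Step 8: declare f=18 at depth 2
Step 9: enter scope (depth=3)
Step 10: declare d=(read f)=18 at depth 3
Step 11: exit scope (depth=2)
Visible at query point: f=18

Answer: 18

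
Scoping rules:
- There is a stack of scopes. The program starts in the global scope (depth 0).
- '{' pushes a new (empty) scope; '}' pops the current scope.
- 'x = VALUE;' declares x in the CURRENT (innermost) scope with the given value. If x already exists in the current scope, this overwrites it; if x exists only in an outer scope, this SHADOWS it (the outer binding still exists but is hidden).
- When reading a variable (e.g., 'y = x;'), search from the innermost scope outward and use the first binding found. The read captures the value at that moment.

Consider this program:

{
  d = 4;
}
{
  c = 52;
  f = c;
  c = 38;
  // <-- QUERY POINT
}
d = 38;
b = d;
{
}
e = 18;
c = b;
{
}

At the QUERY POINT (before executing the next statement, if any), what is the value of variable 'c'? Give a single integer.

Step 1: enter scope (depth=1)
Step 2: declare d=4 at depth 1
Step 3: exit scope (depth=0)
Step 4: enter scope (depth=1)
Step 5: declare c=52 at depth 1
Step 6: declare f=(read c)=52 at depth 1
Step 7: declare c=38 at depth 1
Visible at query point: c=38 f=52

Answer: 38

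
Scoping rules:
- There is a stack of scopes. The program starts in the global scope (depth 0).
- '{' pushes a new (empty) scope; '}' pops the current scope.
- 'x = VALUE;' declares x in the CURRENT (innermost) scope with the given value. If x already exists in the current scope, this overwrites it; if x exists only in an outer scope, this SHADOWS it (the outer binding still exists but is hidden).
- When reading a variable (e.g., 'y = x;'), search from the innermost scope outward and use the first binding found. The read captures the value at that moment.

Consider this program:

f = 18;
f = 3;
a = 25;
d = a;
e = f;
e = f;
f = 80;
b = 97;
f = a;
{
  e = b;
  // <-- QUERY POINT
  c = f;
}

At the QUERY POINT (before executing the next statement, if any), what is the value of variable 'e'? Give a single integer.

Step 1: declare f=18 at depth 0
Step 2: declare f=3 at depth 0
Step 3: declare a=25 at depth 0
Step 4: declare d=(read a)=25 at depth 0
Step 5: declare e=(read f)=3 at depth 0
Step 6: declare e=(read f)=3 at depth 0
Step 7: declare f=80 at depth 0
Step 8: declare b=97 at depth 0
Step 9: declare f=(read a)=25 at depth 0
Step 10: enter scope (depth=1)
Step 11: declare e=(read b)=97 at depth 1
Visible at query point: a=25 b=97 d=25 e=97 f=25

Answer: 97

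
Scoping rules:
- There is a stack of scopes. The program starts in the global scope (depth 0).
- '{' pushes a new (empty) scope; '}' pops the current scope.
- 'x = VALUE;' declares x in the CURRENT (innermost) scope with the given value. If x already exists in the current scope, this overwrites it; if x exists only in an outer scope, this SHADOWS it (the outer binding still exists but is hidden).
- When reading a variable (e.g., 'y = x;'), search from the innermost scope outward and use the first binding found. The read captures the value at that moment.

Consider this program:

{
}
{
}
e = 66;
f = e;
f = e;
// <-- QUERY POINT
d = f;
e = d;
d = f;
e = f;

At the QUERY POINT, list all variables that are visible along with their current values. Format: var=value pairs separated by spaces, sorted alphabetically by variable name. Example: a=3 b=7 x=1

Answer: e=66 f=66

Derivation:
Step 1: enter scope (depth=1)
Step 2: exit scope (depth=0)
Step 3: enter scope (depth=1)
Step 4: exit scope (depth=0)
Step 5: declare e=66 at depth 0
Step 6: declare f=(read e)=66 at depth 0
Step 7: declare f=(read e)=66 at depth 0
Visible at query point: e=66 f=66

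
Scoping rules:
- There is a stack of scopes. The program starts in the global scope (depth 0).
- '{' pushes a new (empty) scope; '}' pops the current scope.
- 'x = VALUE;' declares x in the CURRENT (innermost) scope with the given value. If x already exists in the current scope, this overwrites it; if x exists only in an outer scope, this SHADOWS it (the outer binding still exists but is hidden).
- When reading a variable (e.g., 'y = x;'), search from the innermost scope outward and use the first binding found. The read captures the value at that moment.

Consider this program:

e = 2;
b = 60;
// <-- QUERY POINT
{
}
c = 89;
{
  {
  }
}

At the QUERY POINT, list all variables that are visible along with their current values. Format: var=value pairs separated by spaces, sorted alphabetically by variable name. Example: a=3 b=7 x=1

Step 1: declare e=2 at depth 0
Step 2: declare b=60 at depth 0
Visible at query point: b=60 e=2

Answer: b=60 e=2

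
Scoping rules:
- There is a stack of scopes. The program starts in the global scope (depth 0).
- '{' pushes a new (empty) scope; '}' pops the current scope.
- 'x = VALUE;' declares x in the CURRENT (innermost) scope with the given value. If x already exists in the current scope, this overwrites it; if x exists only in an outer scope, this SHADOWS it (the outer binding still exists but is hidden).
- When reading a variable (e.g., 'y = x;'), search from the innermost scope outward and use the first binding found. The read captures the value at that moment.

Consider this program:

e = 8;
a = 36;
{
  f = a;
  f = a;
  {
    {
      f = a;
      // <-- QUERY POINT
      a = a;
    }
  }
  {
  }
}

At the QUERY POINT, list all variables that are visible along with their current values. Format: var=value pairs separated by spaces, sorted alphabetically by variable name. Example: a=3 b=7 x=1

Answer: a=36 e=8 f=36

Derivation:
Step 1: declare e=8 at depth 0
Step 2: declare a=36 at depth 0
Step 3: enter scope (depth=1)
Step 4: declare f=(read a)=36 at depth 1
Step 5: declare f=(read a)=36 at depth 1
Step 6: enter scope (depth=2)
Step 7: enter scope (depth=3)
Step 8: declare f=(read a)=36 at depth 3
Visible at query point: a=36 e=8 f=36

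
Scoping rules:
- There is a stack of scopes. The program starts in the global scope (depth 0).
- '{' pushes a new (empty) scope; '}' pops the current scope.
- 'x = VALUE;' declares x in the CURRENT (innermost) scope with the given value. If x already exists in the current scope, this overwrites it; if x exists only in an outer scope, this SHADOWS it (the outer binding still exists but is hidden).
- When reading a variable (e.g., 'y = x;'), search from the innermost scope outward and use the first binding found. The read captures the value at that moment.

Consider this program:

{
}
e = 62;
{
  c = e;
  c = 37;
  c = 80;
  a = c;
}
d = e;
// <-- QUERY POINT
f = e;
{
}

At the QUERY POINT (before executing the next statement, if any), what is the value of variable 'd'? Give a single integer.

Step 1: enter scope (depth=1)
Step 2: exit scope (depth=0)
Step 3: declare e=62 at depth 0
Step 4: enter scope (depth=1)
Step 5: declare c=(read e)=62 at depth 1
Step 6: declare c=37 at depth 1
Step 7: declare c=80 at depth 1
Step 8: declare a=(read c)=80 at depth 1
Step 9: exit scope (depth=0)
Step 10: declare d=(read e)=62 at depth 0
Visible at query point: d=62 e=62

Answer: 62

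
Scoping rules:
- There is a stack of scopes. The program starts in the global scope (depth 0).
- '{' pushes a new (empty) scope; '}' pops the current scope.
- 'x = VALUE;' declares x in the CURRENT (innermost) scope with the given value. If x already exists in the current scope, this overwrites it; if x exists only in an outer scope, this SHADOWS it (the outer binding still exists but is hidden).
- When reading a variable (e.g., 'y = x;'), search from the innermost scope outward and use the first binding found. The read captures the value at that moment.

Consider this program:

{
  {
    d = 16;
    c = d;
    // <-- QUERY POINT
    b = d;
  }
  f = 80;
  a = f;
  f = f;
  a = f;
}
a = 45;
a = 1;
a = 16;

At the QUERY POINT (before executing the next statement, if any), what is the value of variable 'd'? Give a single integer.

Step 1: enter scope (depth=1)
Step 2: enter scope (depth=2)
Step 3: declare d=16 at depth 2
Step 4: declare c=(read d)=16 at depth 2
Visible at query point: c=16 d=16

Answer: 16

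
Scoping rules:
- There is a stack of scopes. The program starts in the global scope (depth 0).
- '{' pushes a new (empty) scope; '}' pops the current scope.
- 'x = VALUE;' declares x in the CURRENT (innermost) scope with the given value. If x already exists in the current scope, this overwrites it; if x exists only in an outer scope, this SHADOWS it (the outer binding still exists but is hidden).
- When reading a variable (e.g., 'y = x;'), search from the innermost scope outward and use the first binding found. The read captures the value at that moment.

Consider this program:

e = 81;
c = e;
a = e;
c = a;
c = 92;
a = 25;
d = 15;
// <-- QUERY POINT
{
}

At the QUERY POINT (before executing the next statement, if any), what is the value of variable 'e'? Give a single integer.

Step 1: declare e=81 at depth 0
Step 2: declare c=(read e)=81 at depth 0
Step 3: declare a=(read e)=81 at depth 0
Step 4: declare c=(read a)=81 at depth 0
Step 5: declare c=92 at depth 0
Step 6: declare a=25 at depth 0
Step 7: declare d=15 at depth 0
Visible at query point: a=25 c=92 d=15 e=81

Answer: 81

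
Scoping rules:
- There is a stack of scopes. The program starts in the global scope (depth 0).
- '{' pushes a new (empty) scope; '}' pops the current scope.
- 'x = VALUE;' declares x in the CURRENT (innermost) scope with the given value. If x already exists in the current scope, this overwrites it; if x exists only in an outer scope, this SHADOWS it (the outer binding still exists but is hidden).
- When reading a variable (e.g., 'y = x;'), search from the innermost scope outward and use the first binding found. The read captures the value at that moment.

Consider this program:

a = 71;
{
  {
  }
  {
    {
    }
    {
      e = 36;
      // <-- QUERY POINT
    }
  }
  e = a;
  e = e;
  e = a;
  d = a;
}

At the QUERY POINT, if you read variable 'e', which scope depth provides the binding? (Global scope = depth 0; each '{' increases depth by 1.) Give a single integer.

Step 1: declare a=71 at depth 0
Step 2: enter scope (depth=1)
Step 3: enter scope (depth=2)
Step 4: exit scope (depth=1)
Step 5: enter scope (depth=2)
Step 6: enter scope (depth=3)
Step 7: exit scope (depth=2)
Step 8: enter scope (depth=3)
Step 9: declare e=36 at depth 3
Visible at query point: a=71 e=36

Answer: 3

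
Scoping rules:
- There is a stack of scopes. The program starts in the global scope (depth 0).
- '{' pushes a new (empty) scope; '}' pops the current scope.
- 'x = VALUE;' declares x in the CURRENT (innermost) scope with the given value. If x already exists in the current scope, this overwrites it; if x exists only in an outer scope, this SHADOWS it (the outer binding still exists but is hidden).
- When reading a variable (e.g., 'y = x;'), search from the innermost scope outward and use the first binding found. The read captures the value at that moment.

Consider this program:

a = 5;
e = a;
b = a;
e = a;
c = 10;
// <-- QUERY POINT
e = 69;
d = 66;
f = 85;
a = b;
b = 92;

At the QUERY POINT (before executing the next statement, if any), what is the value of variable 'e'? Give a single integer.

Step 1: declare a=5 at depth 0
Step 2: declare e=(read a)=5 at depth 0
Step 3: declare b=(read a)=5 at depth 0
Step 4: declare e=(read a)=5 at depth 0
Step 5: declare c=10 at depth 0
Visible at query point: a=5 b=5 c=10 e=5

Answer: 5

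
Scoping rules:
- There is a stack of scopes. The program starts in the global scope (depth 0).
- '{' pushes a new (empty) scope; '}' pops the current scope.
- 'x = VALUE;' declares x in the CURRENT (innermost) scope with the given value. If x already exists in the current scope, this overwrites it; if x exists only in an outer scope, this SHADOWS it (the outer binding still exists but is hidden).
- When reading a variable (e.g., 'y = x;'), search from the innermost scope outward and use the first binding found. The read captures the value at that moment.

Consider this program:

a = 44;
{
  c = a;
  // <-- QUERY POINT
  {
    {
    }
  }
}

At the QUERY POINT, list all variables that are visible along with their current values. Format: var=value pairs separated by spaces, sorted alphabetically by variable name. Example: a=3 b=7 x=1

Answer: a=44 c=44

Derivation:
Step 1: declare a=44 at depth 0
Step 2: enter scope (depth=1)
Step 3: declare c=(read a)=44 at depth 1
Visible at query point: a=44 c=44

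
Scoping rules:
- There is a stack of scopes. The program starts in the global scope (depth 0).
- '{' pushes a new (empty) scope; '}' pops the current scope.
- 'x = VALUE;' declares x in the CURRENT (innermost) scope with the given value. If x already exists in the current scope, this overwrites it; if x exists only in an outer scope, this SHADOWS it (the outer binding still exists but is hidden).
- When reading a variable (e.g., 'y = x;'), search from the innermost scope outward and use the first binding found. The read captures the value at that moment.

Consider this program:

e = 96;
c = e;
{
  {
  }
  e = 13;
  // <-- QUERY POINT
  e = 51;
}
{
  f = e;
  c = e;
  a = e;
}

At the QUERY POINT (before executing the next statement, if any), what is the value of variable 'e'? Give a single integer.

Answer: 13

Derivation:
Step 1: declare e=96 at depth 0
Step 2: declare c=(read e)=96 at depth 0
Step 3: enter scope (depth=1)
Step 4: enter scope (depth=2)
Step 5: exit scope (depth=1)
Step 6: declare e=13 at depth 1
Visible at query point: c=96 e=13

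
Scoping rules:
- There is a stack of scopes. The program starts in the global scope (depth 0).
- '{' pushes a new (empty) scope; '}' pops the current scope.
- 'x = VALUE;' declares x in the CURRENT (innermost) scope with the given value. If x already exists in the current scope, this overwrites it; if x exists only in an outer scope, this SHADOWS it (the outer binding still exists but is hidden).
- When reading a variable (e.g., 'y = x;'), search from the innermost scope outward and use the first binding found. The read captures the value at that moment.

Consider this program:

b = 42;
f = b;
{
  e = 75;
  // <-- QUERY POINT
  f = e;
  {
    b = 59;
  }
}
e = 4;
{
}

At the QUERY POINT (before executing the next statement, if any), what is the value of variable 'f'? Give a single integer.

Answer: 42

Derivation:
Step 1: declare b=42 at depth 0
Step 2: declare f=(read b)=42 at depth 0
Step 3: enter scope (depth=1)
Step 4: declare e=75 at depth 1
Visible at query point: b=42 e=75 f=42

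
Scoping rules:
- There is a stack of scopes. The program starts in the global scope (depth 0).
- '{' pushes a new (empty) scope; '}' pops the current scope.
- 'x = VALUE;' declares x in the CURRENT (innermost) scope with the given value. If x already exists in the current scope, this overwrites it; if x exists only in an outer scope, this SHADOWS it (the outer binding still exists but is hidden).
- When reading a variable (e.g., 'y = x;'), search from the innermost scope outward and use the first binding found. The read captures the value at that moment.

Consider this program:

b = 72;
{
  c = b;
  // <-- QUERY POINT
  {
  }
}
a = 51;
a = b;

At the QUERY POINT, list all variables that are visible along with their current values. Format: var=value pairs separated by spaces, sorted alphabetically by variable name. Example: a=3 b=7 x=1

Step 1: declare b=72 at depth 0
Step 2: enter scope (depth=1)
Step 3: declare c=(read b)=72 at depth 1
Visible at query point: b=72 c=72

Answer: b=72 c=72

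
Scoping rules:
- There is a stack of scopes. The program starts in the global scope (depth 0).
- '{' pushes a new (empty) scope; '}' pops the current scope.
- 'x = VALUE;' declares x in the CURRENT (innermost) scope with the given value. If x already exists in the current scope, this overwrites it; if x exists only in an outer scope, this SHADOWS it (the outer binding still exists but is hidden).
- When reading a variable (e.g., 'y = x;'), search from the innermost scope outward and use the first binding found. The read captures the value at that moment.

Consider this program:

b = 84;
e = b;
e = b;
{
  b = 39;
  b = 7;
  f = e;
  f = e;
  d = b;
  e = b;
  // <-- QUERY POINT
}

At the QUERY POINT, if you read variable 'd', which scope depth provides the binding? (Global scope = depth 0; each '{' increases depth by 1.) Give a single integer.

Step 1: declare b=84 at depth 0
Step 2: declare e=(read b)=84 at depth 0
Step 3: declare e=(read b)=84 at depth 0
Step 4: enter scope (depth=1)
Step 5: declare b=39 at depth 1
Step 6: declare b=7 at depth 1
Step 7: declare f=(read e)=84 at depth 1
Step 8: declare f=(read e)=84 at depth 1
Step 9: declare d=(read b)=7 at depth 1
Step 10: declare e=(read b)=7 at depth 1
Visible at query point: b=7 d=7 e=7 f=84

Answer: 1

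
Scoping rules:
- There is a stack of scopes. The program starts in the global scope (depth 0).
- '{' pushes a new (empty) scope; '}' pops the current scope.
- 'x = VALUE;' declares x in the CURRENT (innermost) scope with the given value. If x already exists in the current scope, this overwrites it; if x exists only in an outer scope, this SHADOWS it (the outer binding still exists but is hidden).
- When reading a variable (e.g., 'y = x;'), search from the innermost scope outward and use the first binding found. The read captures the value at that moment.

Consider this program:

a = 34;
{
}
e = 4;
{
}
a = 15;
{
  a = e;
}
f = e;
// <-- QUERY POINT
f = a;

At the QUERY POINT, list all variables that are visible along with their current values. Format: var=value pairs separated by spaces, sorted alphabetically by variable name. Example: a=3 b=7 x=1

Step 1: declare a=34 at depth 0
Step 2: enter scope (depth=1)
Step 3: exit scope (depth=0)
Step 4: declare e=4 at depth 0
Step 5: enter scope (depth=1)
Step 6: exit scope (depth=0)
Step 7: declare a=15 at depth 0
Step 8: enter scope (depth=1)
Step 9: declare a=(read e)=4 at depth 1
Step 10: exit scope (depth=0)
Step 11: declare f=(read e)=4 at depth 0
Visible at query point: a=15 e=4 f=4

Answer: a=15 e=4 f=4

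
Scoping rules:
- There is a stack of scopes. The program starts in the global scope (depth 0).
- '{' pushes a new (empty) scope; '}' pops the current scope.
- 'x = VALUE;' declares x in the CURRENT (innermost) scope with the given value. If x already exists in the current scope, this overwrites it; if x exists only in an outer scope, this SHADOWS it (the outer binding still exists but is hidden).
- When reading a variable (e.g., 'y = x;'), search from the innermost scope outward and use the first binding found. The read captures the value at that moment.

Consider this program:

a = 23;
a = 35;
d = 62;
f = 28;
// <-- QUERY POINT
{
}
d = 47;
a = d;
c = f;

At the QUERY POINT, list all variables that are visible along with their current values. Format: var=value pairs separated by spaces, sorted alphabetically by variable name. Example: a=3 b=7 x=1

Step 1: declare a=23 at depth 0
Step 2: declare a=35 at depth 0
Step 3: declare d=62 at depth 0
Step 4: declare f=28 at depth 0
Visible at query point: a=35 d=62 f=28

Answer: a=35 d=62 f=28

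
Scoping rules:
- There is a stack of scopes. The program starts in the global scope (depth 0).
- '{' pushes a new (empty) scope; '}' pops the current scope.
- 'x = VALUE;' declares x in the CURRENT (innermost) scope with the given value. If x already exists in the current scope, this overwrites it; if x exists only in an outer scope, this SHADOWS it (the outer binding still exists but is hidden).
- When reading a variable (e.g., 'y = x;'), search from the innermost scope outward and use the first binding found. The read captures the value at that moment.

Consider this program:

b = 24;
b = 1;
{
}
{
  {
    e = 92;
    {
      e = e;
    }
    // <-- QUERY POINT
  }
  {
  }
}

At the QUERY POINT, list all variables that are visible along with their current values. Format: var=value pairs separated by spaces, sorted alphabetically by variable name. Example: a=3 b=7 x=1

Step 1: declare b=24 at depth 0
Step 2: declare b=1 at depth 0
Step 3: enter scope (depth=1)
Step 4: exit scope (depth=0)
Step 5: enter scope (depth=1)
Step 6: enter scope (depth=2)
Step 7: declare e=92 at depth 2
Step 8: enter scope (depth=3)
Step 9: declare e=(read e)=92 at depth 3
Step 10: exit scope (depth=2)
Visible at query point: b=1 e=92

Answer: b=1 e=92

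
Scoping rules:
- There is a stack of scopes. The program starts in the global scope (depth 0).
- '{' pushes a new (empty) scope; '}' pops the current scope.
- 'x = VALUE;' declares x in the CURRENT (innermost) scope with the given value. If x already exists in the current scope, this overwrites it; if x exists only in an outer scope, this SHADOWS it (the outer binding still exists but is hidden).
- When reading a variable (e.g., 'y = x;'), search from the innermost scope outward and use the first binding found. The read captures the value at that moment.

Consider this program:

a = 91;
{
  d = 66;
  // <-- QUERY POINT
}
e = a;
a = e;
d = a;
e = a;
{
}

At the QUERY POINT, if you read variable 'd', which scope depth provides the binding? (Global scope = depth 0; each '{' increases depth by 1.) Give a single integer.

Answer: 1

Derivation:
Step 1: declare a=91 at depth 0
Step 2: enter scope (depth=1)
Step 3: declare d=66 at depth 1
Visible at query point: a=91 d=66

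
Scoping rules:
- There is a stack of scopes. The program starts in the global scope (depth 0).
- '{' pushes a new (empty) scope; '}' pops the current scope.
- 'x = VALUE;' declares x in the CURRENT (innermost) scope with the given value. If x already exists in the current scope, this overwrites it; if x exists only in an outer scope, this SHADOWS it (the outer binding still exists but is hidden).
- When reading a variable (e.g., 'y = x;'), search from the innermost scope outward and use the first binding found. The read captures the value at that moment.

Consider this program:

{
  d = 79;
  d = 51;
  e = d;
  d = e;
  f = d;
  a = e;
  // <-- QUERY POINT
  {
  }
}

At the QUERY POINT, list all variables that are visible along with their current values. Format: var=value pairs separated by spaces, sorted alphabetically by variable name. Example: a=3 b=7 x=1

Step 1: enter scope (depth=1)
Step 2: declare d=79 at depth 1
Step 3: declare d=51 at depth 1
Step 4: declare e=(read d)=51 at depth 1
Step 5: declare d=(read e)=51 at depth 1
Step 6: declare f=(read d)=51 at depth 1
Step 7: declare a=(read e)=51 at depth 1
Visible at query point: a=51 d=51 e=51 f=51

Answer: a=51 d=51 e=51 f=51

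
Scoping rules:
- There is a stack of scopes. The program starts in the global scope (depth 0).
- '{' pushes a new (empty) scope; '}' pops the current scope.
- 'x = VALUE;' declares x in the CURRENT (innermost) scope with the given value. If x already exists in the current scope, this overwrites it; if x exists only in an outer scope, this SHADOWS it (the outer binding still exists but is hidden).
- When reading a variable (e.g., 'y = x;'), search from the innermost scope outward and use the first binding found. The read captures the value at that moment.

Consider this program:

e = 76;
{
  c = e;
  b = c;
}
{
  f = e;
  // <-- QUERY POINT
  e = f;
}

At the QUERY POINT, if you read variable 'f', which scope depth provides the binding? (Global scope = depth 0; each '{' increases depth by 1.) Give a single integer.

Step 1: declare e=76 at depth 0
Step 2: enter scope (depth=1)
Step 3: declare c=(read e)=76 at depth 1
Step 4: declare b=(read c)=76 at depth 1
Step 5: exit scope (depth=0)
Step 6: enter scope (depth=1)
Step 7: declare f=(read e)=76 at depth 1
Visible at query point: e=76 f=76

Answer: 1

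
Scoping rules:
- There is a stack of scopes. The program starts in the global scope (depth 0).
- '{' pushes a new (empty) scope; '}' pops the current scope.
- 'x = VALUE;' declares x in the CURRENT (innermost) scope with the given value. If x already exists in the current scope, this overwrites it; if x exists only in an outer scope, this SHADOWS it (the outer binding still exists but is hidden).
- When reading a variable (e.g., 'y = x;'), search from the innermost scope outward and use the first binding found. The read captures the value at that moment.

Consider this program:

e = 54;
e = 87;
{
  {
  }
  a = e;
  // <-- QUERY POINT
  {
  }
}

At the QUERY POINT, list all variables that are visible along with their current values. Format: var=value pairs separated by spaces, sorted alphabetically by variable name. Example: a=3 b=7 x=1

Step 1: declare e=54 at depth 0
Step 2: declare e=87 at depth 0
Step 3: enter scope (depth=1)
Step 4: enter scope (depth=2)
Step 5: exit scope (depth=1)
Step 6: declare a=(read e)=87 at depth 1
Visible at query point: a=87 e=87

Answer: a=87 e=87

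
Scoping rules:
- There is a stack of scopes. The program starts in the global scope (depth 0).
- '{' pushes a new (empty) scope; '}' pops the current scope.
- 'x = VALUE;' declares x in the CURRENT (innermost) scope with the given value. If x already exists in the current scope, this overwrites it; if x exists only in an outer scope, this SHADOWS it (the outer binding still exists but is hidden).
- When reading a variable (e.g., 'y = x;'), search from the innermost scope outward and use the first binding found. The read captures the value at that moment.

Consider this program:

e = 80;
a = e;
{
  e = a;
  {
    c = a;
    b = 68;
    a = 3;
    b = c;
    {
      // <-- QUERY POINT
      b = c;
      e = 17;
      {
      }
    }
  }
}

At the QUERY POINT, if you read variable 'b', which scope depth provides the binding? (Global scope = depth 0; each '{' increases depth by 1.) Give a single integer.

Step 1: declare e=80 at depth 0
Step 2: declare a=(read e)=80 at depth 0
Step 3: enter scope (depth=1)
Step 4: declare e=(read a)=80 at depth 1
Step 5: enter scope (depth=2)
Step 6: declare c=(read a)=80 at depth 2
Step 7: declare b=68 at depth 2
Step 8: declare a=3 at depth 2
Step 9: declare b=(read c)=80 at depth 2
Step 10: enter scope (depth=3)
Visible at query point: a=3 b=80 c=80 e=80

Answer: 2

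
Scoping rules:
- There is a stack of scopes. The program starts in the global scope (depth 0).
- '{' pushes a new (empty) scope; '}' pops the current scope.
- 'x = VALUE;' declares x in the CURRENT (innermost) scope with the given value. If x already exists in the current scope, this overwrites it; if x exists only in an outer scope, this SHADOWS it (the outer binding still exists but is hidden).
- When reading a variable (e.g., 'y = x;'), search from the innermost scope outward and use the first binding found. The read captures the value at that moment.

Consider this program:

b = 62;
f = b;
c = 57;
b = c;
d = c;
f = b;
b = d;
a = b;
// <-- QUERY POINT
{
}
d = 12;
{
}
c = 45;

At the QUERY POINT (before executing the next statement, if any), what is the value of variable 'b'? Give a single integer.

Answer: 57

Derivation:
Step 1: declare b=62 at depth 0
Step 2: declare f=(read b)=62 at depth 0
Step 3: declare c=57 at depth 0
Step 4: declare b=(read c)=57 at depth 0
Step 5: declare d=(read c)=57 at depth 0
Step 6: declare f=(read b)=57 at depth 0
Step 7: declare b=(read d)=57 at depth 0
Step 8: declare a=(read b)=57 at depth 0
Visible at query point: a=57 b=57 c=57 d=57 f=57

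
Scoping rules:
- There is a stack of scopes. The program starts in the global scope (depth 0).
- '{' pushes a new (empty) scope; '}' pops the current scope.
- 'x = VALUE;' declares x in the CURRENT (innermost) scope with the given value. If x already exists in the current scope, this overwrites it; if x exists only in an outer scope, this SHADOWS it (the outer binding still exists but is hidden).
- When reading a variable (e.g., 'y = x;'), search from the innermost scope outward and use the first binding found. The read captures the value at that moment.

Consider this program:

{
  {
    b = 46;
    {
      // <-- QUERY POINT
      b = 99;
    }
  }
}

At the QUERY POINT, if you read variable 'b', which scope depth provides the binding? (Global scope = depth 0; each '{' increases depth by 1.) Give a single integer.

Step 1: enter scope (depth=1)
Step 2: enter scope (depth=2)
Step 3: declare b=46 at depth 2
Step 4: enter scope (depth=3)
Visible at query point: b=46

Answer: 2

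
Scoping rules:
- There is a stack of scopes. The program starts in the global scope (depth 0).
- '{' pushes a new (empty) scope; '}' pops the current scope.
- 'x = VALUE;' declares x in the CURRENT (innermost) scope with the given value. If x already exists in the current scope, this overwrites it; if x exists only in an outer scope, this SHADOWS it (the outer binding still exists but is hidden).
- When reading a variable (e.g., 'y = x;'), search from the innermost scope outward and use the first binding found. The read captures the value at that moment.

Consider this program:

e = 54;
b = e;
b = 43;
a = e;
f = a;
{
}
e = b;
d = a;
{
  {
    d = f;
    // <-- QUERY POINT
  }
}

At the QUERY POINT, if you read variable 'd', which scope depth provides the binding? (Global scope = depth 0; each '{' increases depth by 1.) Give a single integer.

Step 1: declare e=54 at depth 0
Step 2: declare b=(read e)=54 at depth 0
Step 3: declare b=43 at depth 0
Step 4: declare a=(read e)=54 at depth 0
Step 5: declare f=(read a)=54 at depth 0
Step 6: enter scope (depth=1)
Step 7: exit scope (depth=0)
Step 8: declare e=(read b)=43 at depth 0
Step 9: declare d=(read a)=54 at depth 0
Step 10: enter scope (depth=1)
Step 11: enter scope (depth=2)
Step 12: declare d=(read f)=54 at depth 2
Visible at query point: a=54 b=43 d=54 e=43 f=54

Answer: 2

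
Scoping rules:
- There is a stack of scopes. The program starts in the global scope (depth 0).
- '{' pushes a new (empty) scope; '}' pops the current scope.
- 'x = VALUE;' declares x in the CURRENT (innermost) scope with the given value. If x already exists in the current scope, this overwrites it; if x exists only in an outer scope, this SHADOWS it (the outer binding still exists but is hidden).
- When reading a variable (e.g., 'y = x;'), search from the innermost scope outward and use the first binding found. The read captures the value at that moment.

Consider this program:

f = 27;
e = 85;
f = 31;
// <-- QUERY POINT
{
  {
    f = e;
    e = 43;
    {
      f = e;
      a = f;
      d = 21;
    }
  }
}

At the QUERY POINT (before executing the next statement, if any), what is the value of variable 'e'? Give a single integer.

Step 1: declare f=27 at depth 0
Step 2: declare e=85 at depth 0
Step 3: declare f=31 at depth 0
Visible at query point: e=85 f=31

Answer: 85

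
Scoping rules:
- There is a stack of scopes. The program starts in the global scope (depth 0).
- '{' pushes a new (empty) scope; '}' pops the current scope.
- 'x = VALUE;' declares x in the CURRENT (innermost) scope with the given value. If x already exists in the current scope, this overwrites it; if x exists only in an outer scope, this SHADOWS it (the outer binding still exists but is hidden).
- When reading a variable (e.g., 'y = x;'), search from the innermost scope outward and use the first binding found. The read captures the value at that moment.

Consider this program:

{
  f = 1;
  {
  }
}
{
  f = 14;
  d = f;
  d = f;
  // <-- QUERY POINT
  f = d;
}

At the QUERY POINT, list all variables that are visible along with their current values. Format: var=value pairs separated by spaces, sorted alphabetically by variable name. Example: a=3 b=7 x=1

Step 1: enter scope (depth=1)
Step 2: declare f=1 at depth 1
Step 3: enter scope (depth=2)
Step 4: exit scope (depth=1)
Step 5: exit scope (depth=0)
Step 6: enter scope (depth=1)
Step 7: declare f=14 at depth 1
Step 8: declare d=(read f)=14 at depth 1
Step 9: declare d=(read f)=14 at depth 1
Visible at query point: d=14 f=14

Answer: d=14 f=14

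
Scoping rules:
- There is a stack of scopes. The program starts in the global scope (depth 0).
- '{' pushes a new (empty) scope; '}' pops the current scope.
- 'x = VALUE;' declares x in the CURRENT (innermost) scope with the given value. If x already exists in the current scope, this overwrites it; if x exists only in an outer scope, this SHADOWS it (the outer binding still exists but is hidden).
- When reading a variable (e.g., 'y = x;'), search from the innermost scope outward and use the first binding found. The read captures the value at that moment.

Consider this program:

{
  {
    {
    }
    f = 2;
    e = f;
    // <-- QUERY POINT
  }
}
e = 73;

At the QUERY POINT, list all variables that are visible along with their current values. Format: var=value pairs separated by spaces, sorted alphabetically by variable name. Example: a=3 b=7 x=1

Answer: e=2 f=2

Derivation:
Step 1: enter scope (depth=1)
Step 2: enter scope (depth=2)
Step 3: enter scope (depth=3)
Step 4: exit scope (depth=2)
Step 5: declare f=2 at depth 2
Step 6: declare e=(read f)=2 at depth 2
Visible at query point: e=2 f=2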